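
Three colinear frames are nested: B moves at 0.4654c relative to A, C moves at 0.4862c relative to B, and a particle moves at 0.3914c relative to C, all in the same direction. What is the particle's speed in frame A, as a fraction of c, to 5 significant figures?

u ≈ 0.89544c

Compose boost 2: (0.4862 + 0.4654)/(1 + 0.4862×0.4654) = 0.95160/1.226277 = 0.7760071
Compose boost 3: (0.3914 + 0.7760071)/(1 + 0.3914×0.7760071) = 1.167407/1.303729 = 0.89544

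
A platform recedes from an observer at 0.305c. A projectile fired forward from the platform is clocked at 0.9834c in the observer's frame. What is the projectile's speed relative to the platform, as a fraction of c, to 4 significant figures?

u' ≈ 0.9691c

Inverse velocity addition: u' = (u − v)/(1 − uv/c²)
= (0.9834 − 0.305)/(1 − 0.9834×0.305) = 0.6784/0.700063 = 0.9691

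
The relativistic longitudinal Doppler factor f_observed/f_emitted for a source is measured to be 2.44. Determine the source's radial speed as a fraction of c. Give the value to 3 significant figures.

f_obs/f_src = √((1+β)/(1−β)) = 2.44  ⇒  (1+β)/(1−β) = 5.9536
β = |1 − D²|/(1 + D²) = |1 − 5.9536|/(1 + 5.9536) = 0.712

β ≈ 0.712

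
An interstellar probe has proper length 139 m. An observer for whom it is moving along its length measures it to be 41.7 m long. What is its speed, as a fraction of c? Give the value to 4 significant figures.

β ≈ 0.9539

γ = L₀/L = 139/41.7 = 3.33333
β = √(1 − 1/γ²) = 0.9539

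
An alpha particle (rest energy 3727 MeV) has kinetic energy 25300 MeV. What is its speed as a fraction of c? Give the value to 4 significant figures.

γ = 1 + K/(m₀c²) = 1 + 25300/3727 = 7.78830
β = √(1 − 1/γ²) = 0.9917

β ≈ 0.9917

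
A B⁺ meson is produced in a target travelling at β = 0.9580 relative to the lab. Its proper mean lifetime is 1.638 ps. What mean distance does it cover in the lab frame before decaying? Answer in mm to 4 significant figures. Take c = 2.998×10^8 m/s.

γ = 1/√(1 − 0.9580²) = 3.48714
Dilated lifetime: Δt = γτ₀ = 3.48714 × 1.638 ps = 5.71193 ps
d = vΔt = 0.9580c × 5.71193 ps = 2.87208×10^8 m/s × 5.71193×10^-12 s = 1.641 mm

d ≈ 1.641 mm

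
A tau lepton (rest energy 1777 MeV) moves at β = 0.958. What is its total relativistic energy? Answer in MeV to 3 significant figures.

E ≈ 6200 MeV

γ = 1/√(1 − 0.958²) = 3.4871
E = γm₀c² = 3.4871 × 1777 MeV = 6200 MeV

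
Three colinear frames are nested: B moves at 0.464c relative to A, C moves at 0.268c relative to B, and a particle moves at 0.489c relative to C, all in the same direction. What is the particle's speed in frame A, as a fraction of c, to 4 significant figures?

u ≈ 0.8647c

Compose boost 2: (0.268 + 0.464)/(1 + 0.268×0.464) = 0.7320/1.12435 = 0.651042
Compose boost 3: (0.489 + 0.651042)/(1 + 0.489×0.651042) = 1.14004/1.31836 = 0.8647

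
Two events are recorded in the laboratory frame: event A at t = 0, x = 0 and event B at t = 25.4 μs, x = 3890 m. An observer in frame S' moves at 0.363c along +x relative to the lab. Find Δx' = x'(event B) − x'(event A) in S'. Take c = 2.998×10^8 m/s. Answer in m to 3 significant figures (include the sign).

Δx' ≈ 1210 m

γ = 1/√(1 − 0.363²) = 1.0732
Δx' = γ(Δx − vΔt) = 1.0732 × (3890 m − 0.363×(2.998×10^8 m/s)×25.4×10^-6 s)
= 1.0732 × (1125.8 m) = 1210 m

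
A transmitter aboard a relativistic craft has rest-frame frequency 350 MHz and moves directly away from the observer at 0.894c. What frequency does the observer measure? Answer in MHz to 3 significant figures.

Relativistic Doppler: f_obs = f_src √((1−β)/(1+β))
= 350 × √(0.10600/1.8940) = 350 × 0.23657 = 82.8 MHz

f_obs ≈ 82.8 MHz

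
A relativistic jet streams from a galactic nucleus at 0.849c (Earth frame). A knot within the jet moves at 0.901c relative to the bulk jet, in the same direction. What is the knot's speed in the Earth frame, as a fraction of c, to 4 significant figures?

Relativistic velocity addition: u = (u' + v)/(1 + u'v/c²)
= (0.901 + 0.849)/(1 + 0.901×0.849) = 1.750/1.76495 = 0.9915

u ≈ 0.9915c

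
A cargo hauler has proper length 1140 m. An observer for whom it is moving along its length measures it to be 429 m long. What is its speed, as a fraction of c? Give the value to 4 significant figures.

β ≈ 0.9265

γ = L₀/L = 1140/429 = 2.65734
β = √(1 − 1/γ²) = 0.9265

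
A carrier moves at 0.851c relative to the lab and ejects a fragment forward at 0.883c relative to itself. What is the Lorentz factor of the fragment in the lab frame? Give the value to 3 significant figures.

γ ≈ 7.11

u_lab = (0.883 + 0.851)/(1 + 0.883×0.851) = 1.734/1.75143 = 0.990046
γ = 1/√(1 − 0.990046²) = 7.11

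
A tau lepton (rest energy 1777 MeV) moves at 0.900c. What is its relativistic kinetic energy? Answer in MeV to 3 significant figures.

K ≈ 2300 MeV

γ = 1/√(1 − 0.900²) = 2.2942
K = (γ − 1)m₀c² = (2.2942 − 1) × 1777 MeV = 1.2942 × 1777 MeV = 2300 MeV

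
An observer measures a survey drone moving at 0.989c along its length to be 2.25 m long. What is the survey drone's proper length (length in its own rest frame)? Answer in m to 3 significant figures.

L₀ ≈ 15.2 m

γ = 1/√(1 − 0.989²) = 6.7606
L₀ = γL = 6.7606 × 2.25 = 15.2 m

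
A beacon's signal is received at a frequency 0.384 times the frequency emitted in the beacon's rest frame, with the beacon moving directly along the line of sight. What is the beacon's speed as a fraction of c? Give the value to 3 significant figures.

f_obs/f_src = √((1−β)/(1+β)) = 0.384  ⇒  (1−β)/(1+β) = 0.14746
β = |1 − D²|/(1 + D²) = |1 − 0.14746|/(1 + 0.14746) = 0.743

β ≈ 0.743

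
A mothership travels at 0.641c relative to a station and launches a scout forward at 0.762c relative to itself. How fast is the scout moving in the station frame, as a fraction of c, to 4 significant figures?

u ≈ 0.9426c

Compose boost 2: (0.762 + 0.641)/(1 + 0.762×0.641) = 1.403/1.48844 = 0.9426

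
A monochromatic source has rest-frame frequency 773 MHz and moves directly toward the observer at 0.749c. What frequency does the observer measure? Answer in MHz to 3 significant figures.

f_obs ≈ 2040 MHz

Relativistic Doppler: f_obs = f_src √((1+β)/(1−β))
= 773 × √(1.7490/0.25100) = 773 × 2.6397 = 2040 MHz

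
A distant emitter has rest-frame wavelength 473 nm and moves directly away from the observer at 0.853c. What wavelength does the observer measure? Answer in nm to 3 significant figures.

Relativistic Doppler: λ_obs = λ_src √((1+β)/(1−β))
= 473 × √(1.8530/0.14700) = 473 × 3.5504 = 1680 nm

λ_obs ≈ 1680 nm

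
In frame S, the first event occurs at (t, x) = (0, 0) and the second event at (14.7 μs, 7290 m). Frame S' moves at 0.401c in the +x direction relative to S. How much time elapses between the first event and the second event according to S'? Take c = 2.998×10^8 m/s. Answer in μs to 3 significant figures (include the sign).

γ = 1/√(1 − 0.401²) = 1.0916
Δt' = γ(Δt − vΔx/c²) = 1.0916 × (14.7 μs − 0.401×7290 m / (2.998×10^8 m/s))
= 1.0916 × (4.9492 μs) = 5.40 μs

Δt' ≈ 5.40 μs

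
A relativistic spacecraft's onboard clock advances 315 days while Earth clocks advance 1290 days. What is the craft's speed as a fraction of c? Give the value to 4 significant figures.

γ = Δt/τ₀ = 1290/315 = 4.09524
β = √(1 − 1/γ²) = √(1 − 1/4.09524²) = 0.9697

β ≈ 0.9697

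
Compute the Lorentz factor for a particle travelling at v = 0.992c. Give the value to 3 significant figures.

γ ≈ 7.92

γ = 1/√(1 − β²) = 1/√(1 − 0.992²) = 1/√(0.015936) = 7.92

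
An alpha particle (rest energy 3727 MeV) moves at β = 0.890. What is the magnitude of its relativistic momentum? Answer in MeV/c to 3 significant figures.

γ = 1/√(1 − 0.890²) = 2.1932
p = γβm₀c = 2.1932 × 0.890 × 3727 MeV/c = 7270 MeV/c

p ≈ 7270 MeV/c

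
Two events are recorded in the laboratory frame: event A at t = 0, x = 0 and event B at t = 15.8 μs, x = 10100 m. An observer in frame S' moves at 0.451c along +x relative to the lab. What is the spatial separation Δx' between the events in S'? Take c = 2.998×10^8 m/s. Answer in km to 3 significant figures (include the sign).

Δx' ≈ 8.92 km

γ = 1/√(1 − 0.451²) = 1.1204
Δx' = γ(Δx − vΔt) = 1.1204 × (10100 m − 0.451×(2.998×10^8 m/s)×15.8×10^-6 s)
= 1.1204 × (7963.7 m) = 8.92 km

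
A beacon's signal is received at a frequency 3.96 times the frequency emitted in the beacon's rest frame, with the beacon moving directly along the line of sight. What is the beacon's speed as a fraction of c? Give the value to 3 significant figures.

f_obs/f_src = √((1+β)/(1−β)) = 3.96  ⇒  (1+β)/(1−β) = 15.682
β = |1 − D²|/(1 + D²) = |1 − 15.682|/(1 + 15.682) = 0.880

β ≈ 0.880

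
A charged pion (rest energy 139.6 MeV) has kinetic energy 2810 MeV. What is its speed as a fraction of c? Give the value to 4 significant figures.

β ≈ 0.9989

γ = 1 + K/(m₀c²) = 1 + 2810/139.6 = 21.1289
β = √(1 − 1/γ²) = 0.9989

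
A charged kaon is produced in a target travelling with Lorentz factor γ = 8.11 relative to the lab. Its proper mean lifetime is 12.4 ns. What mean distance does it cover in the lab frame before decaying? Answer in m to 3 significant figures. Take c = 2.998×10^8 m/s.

d ≈ 29.9 m

β = √(1 − 1/γ²) = √(1 − 1/8.11²) = 0.99237
Dilated lifetime: Δt = γτ₀ = 8.11 × 12.4 ns = 100.56 ns
d = vΔt = 0.99237c × 100.56 ns = 2.9751×10^8 m/s × 1.0056×10^-7 s = 29.9 m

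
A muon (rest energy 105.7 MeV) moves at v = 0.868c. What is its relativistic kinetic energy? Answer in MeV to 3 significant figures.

γ = 1/√(1 − 0.868²) = 2.0138
K = (γ − 1)m₀c² = (2.0138 − 1) × 105.7 MeV = 1.0138 × 105.7 MeV = 107 MeV

K ≈ 107 MeV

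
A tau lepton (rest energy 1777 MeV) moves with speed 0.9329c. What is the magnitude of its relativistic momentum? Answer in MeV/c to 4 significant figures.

p ≈ 4603 MeV/c

γ = 1/√(1 − 0.9329²) = 2.77673
p = γβm₀c = 2.77673 × 0.9329 × 1777 MeV/c = 4603 MeV/c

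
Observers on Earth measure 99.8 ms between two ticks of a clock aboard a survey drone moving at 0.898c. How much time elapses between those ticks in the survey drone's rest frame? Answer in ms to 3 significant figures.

τ₀ ≈ 43.9 ms

γ = 1/√(1 − 0.898²) = 2.2728
Proper time: τ₀ = Δt/γ = 99.8/2.2728 = 43.9 ms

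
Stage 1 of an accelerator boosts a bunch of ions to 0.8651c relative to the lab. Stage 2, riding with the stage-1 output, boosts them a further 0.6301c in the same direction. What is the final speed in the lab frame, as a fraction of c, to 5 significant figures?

u ≈ 0.96770c

Compose boost 2: (0.6301 + 0.8651)/(1 + 0.6301×0.8651) = 1.4952/1.545100 = 0.96770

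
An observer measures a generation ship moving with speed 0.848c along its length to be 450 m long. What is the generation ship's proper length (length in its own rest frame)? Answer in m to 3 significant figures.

L₀ ≈ 849 m

γ = 1/√(1 − 0.848²) = 1.8868
L₀ = γL = 1.8868 × 450 = 849 m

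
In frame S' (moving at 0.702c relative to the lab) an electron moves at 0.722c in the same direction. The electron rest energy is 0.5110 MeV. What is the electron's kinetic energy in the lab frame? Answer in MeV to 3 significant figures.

u_lab = (0.722 + 0.702)/(1 + 0.722×0.702) = 0.945022
γ = 1/√(1 − 0.945022²) = 3.0580
K = (γ − 1)m₀c² = (3.0580 − 1) × 0.5110 = 2.0580 × 0.5110 = 1.05 MeV

K ≈ 1.05 MeV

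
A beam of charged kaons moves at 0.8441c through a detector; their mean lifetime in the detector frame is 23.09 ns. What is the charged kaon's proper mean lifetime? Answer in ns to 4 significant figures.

γ = 1/√(1 − 0.8441²) = 1.86503
Proper time: τ₀ = Δt/γ = 23.09/1.86503 = 12.38 ns

τ₀ ≈ 12.38 ns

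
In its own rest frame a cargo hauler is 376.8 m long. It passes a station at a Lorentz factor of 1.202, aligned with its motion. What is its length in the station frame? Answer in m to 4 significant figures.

γ = 1.202 (given)
Length contraction: L = L₀/γ = 376.8/1.202 = 313.5 m

L ≈ 313.5 m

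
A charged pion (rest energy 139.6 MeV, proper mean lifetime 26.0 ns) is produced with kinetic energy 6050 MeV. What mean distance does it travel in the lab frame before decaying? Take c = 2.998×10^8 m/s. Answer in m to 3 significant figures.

d ≈ 346 m

γ = 1 + K/(m₀c²) = 1 + 6050/139.6 = 44.338
β = √(1 − 1/γ²) = 0.99975
Dilated lifetime: γτ₀ = 44.338 × 26.0 ns = 1152.8 ns
d = βc·γτ₀ = 0.99975 × (2.998×10^8 m/s) × 1.1528×10^-6 s = 346 m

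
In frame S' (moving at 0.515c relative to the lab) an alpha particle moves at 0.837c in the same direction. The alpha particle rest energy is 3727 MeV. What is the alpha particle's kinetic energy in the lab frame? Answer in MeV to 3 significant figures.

u_lab = (0.837 + 0.515)/(1 + 0.837×0.515) = 0.944758
γ = 1/√(1 − 0.944758²) = 3.0509
K = (γ − 1)m₀c² = (3.0509 − 1) × 3727 = 2.0509 × 3727 = 7640 MeV

K ≈ 7640 MeV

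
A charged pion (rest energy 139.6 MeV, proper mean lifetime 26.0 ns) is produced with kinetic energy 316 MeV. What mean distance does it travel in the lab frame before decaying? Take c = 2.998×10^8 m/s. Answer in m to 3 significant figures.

γ = 1 + K/(m₀c²) = 1 + 316/139.6 = 3.2636
β = √(1 − 1/γ²) = 0.95190
Dilated lifetime: γτ₀ = 3.2636 × 26.0 ns = 84.854 ns
d = βc·γτ₀ = 0.95190 × (2.998×10^8 m/s) × 8.4854×10^-8 s = 24.2 m

d ≈ 24.2 m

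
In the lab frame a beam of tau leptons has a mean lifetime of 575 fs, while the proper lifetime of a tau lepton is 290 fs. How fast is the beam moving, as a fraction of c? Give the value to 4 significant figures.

β ≈ 0.8635

γ = Δt/τ₀ = 575/290 = 1.98276
β = √(1 − 1/γ²) = √(1 − 1/1.98276²) = 0.8635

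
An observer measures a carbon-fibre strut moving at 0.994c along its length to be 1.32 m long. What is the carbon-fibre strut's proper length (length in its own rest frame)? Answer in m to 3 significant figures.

γ = 1/√(1 − 0.994²) = 9.1424
L₀ = γL = 9.1424 × 1.32 = 12.1 m

L₀ ≈ 12.1 m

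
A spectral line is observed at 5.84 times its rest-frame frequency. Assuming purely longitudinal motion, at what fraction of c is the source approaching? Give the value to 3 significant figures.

f_obs/f_src = √((1+β)/(1−β)) = 5.84  ⇒  (1+β)/(1−β) = 34.106
β = |1 − D²|/(1 + D²) = |1 − 34.106|/(1 + 34.106) = 0.943

β ≈ 0.943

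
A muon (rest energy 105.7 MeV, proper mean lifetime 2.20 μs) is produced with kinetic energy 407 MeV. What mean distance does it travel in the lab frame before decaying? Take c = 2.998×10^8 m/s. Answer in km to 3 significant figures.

γ = 1 + K/(m₀c²) = 1 + 407/105.7 = 4.8505
β = √(1 − 1/γ²) = 0.97852
Dilated lifetime: γτ₀ = 4.8505 × 2.20 μs = 10.671 μs
d = βc·γτ₀ = 0.97852 × (2.998×10^8 m/s) × 1.0671×10^-5 s = 3.13 km

d ≈ 3.13 km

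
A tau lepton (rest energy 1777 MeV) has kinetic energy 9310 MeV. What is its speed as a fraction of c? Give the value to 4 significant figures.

β ≈ 0.9871

γ = 1 + K/(m₀c²) = 1 + 9310/1777 = 6.23917
β = √(1 − 1/γ²) = 0.9871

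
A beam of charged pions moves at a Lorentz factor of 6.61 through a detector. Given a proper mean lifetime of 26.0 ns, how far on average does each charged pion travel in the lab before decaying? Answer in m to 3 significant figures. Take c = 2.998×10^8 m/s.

d ≈ 50.9 m

β = √(1 − 1/γ²) = √(1 − 1/6.61²) = 0.98849
Dilated lifetime: Δt = γτ₀ = 6.61 × 26.0 ns = 171.86 ns
d = vΔt = 0.98849c × 171.86 ns = 2.9635×10^8 m/s × 1.7186×10^-7 s = 50.9 m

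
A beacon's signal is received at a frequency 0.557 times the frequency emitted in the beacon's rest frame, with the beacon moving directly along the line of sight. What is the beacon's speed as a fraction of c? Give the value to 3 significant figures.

β ≈ 0.526

f_obs/f_src = √((1−β)/(1+β)) = 0.557  ⇒  (1−β)/(1+β) = 0.31025
β = |1 − D²|/(1 + D²) = |1 − 0.31025|/(1 + 0.31025) = 0.526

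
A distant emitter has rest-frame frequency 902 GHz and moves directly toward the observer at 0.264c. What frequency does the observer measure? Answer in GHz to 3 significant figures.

f_obs ≈ 1180 GHz

Relativistic Doppler: f_obs = f_src √((1+β)/(1−β))
= 902 × √(1.2640/0.73600) = 902 × 1.3105 = 1180 GHz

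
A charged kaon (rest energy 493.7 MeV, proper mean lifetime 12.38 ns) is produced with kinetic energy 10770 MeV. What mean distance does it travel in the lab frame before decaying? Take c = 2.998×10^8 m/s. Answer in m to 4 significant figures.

d ≈ 84.60 m

γ = 1 + K/(m₀c²) = 1 + 10770/493.7 = 22.8149
β = √(1 − 1/γ²) = 0.999039
Dilated lifetime: γτ₀ = 22.8149 × 12.38 ns = 282.448 ns
d = βc·γτ₀ = 0.999039 × (2.998×10^8 m/s) × 2.82448×10^-7 s = 84.60 m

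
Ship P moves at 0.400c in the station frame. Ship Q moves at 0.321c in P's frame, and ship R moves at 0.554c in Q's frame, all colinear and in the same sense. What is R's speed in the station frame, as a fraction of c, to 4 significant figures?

u ≈ 0.8811c

Compose boost 2: (0.321 + 0.400)/(1 + 0.321×0.400) = 0.7210/1.12840 = 0.638958
Compose boost 3: (0.554 + 0.638958)/(1 + 0.554×0.638958) = 1.19296/1.35398 = 0.8811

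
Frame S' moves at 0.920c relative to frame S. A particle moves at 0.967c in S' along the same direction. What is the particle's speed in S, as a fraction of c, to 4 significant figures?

u ≈ 0.9986c

Relativistic velocity addition: u = (u' + v)/(1 + u'v/c²)
= (0.967 + 0.920)/(1 + 0.967×0.920) = 1.887/1.88964 = 0.9986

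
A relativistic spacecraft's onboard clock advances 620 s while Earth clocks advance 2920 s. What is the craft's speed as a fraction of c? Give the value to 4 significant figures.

γ = Δt/τ₀ = 2920/620 = 4.70968
β = √(1 − 1/γ²) = √(1 − 1/4.70968²) = 0.9772

β ≈ 0.9772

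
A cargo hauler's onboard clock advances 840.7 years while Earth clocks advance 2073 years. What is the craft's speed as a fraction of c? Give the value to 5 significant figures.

β ≈ 0.91407

γ = Δt/τ₀ = 2073/840.7 = 2.465802
β = √(1 − 1/γ²) = √(1 − 1/2.465802²) = 0.91407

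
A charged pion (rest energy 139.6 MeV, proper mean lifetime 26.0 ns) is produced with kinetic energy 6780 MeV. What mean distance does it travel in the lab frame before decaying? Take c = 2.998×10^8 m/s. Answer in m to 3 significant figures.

γ = 1 + K/(m₀c²) = 1 + 6780/139.6 = 49.567
β = √(1 − 1/γ²) = 0.99980
Dilated lifetime: γτ₀ = 49.567 × 26.0 ns = 1288.8 ns
d = βc·γτ₀ = 0.99980 × (2.998×10^8 m/s) × 1.2888×10^-6 s = 386 m

d ≈ 386 m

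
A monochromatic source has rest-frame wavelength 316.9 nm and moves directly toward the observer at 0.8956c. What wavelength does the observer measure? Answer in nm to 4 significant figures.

Relativistic Doppler: λ_obs = λ_src √((1−β)/(1+β))
= 316.9 × √(0.104400/1.89560) = 316.9 × 0.234680 = 74.37 nm

λ_obs ≈ 74.37 nm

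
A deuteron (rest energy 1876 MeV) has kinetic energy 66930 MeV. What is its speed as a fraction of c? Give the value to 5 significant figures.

γ = 1 + K/(m₀c²) = 1 + 66930/1876 = 36.67697
β = √(1 − 1/γ²) = 0.99963

β ≈ 0.99963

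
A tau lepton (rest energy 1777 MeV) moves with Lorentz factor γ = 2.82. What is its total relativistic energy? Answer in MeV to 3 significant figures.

γ = 2.82 (given)
E = γm₀c² = 2.82 × 1777 MeV = 5010 MeV

E ≈ 5010 MeV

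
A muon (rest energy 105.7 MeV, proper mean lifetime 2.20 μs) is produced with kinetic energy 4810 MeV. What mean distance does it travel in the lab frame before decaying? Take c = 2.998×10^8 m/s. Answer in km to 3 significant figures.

d ≈ 30.7 km

γ = 1 + K/(m₀c²) = 1 + 4810/105.7 = 46.506
β = √(1 − 1/γ²) = 0.99977
Dilated lifetime: γτ₀ = 46.506 × 2.20 μs = 102.31 μs
d = βc·γτ₀ = 0.99977 × (2.998×10^8 m/s) × 0.00010231 s = 30.7 km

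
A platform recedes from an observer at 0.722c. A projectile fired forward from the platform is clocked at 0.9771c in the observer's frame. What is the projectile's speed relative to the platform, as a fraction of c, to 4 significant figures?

u' ≈ 0.8661c

Inverse velocity addition: u' = (u − v)/(1 − uv/c²)
= (0.9771 − 0.722)/(1 − 0.9771×0.722) = 0.2551/0.294534 = 0.8661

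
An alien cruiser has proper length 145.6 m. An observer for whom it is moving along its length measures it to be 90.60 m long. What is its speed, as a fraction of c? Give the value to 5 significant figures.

β ≈ 0.78282

γ = L₀/L = 145.6/90.60 = 1.607064
β = √(1 − 1/γ²) = 0.78282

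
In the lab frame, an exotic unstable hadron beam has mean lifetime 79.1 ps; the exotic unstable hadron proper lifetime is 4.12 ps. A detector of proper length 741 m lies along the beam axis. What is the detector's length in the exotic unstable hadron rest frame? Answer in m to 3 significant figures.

Time dilation ⇒ γ = Δt/τ₀ = 79.1/4.12 = 19.199
Length contraction: L = L₀/γ = 741/19.199 = 38.6 m

L ≈ 38.6 m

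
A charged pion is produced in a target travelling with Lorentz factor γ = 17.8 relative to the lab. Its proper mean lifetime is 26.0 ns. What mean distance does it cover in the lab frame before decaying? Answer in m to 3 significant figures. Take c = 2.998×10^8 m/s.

β = √(1 − 1/γ²) = √(1 − 1/17.8²) = 0.99842
Dilated lifetime: Δt = γτ₀ = 17.8 × 26.0 ns = 462.80 ns
d = vΔt = 0.99842c × 462.80 ns = 2.9933×10^8 m/s × 4.6280×10^-7 s = 139 m

d ≈ 139 m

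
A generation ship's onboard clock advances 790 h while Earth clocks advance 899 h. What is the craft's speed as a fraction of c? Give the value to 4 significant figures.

β ≈ 0.4773

γ = Δt/τ₀ = 899/790 = 1.13797
β = √(1 − 1/γ²) = √(1 − 1/1.13797²) = 0.4773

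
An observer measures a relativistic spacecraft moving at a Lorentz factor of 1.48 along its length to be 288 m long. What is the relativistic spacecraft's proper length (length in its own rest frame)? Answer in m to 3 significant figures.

L₀ ≈ 426 m

γ = 1.48 (given)
L₀ = γL = 1.48 × 288 = 426 m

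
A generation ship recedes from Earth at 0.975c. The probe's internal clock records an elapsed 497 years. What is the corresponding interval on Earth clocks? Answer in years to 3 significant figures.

Δt ≈ 2240 years

γ = 1/√(1 − 0.975²) = 4.5004
Time dilation: Δt = γτ₀ = 4.5004 × 497 years = 2240 years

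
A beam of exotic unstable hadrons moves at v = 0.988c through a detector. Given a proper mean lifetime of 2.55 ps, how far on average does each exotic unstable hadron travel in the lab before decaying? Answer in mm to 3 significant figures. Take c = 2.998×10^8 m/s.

γ = 1/√(1 − 0.988²) = 6.4744
Dilated lifetime: Δt = γτ₀ = 6.4744 × 2.55 ps = 16.510 ps
d = vΔt = 0.988c × 16.510 ps = 2.9620×10^8 m/s × 1.6510×10^-11 s = 4.89 mm

d ≈ 4.89 mm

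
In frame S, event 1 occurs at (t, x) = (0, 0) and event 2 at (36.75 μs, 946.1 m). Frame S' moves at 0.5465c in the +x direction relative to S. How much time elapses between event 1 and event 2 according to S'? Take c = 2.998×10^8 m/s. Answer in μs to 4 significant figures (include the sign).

Δt' ≈ 41.82 μs

γ = 1/√(1 − 0.5465²) = 1.19409
Δt' = γ(Δt − vΔx/c²) = 1.19409 × (36.75 μs − 0.5465×946.1 m / (2.998×10^8 m/s))
= 1.19409 × (35.0254 μs) = 41.82 μs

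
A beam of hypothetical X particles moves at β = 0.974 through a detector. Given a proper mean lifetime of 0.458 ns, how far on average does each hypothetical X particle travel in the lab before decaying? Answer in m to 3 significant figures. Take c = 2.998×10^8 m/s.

d ≈ 0.590 m

γ = 1/√(1 − 0.974²) = 4.4141
Dilated lifetime: Δt = γτ₀ = 4.4141 × 0.458 ns = 2.0216 ns
d = vΔt = 0.974c × 2.0216 ns = 2.9201×10^8 m/s × 2.0216×10^-9 s = 0.590 m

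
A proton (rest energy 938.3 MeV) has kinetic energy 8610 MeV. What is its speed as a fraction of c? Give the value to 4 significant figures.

γ = 1 + K/(m₀c²) = 1 + 8610/938.3 = 10.1762
β = √(1 − 1/γ²) = 0.9952

β ≈ 0.9952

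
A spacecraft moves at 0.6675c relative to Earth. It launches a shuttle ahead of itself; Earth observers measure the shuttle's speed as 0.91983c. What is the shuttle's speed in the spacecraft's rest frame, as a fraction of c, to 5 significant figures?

u' ≈ 0.65368c

Inverse velocity addition: u' = (u − v)/(1 − uv/c²)
= (0.91983 − 0.6675)/(1 − 0.91983×0.6675) = 0.25233/0.3860135 = 0.65368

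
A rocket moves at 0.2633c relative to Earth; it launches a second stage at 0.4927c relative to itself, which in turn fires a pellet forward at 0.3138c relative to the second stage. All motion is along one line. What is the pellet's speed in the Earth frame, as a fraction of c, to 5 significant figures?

u ≈ 0.81239c

Compose boost 2: (0.4927 + 0.2633)/(1 + 0.4927×0.2633) = 0.75600/1.129728 = 0.6691877
Compose boost 3: (0.3138 + 0.6691877)/(1 + 0.3138×0.6691877) = 0.9829877/1.209991 = 0.81239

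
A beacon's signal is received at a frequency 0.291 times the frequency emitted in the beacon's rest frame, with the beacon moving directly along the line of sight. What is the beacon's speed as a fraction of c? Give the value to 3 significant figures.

β ≈ 0.844

f_obs/f_src = √((1−β)/(1+β)) = 0.291  ⇒  (1−β)/(1+β) = 0.084681
β = |1 − D²|/(1 + D²) = |1 − 0.084681|/(1 + 0.084681) = 0.844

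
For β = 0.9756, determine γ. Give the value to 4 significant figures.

γ = 1/√(1 − β²) = 1/√(1 − 0.9756²) = 1/√(0.0482046) = 4.555

γ ≈ 4.555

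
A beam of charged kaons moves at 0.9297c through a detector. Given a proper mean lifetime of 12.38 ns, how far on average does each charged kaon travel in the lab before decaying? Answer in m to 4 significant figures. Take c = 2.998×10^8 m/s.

d ≈ 9.369 m

γ = 1/√(1 − 0.9297²) = 2.71505
Dilated lifetime: Δt = γτ₀ = 2.71505 × 12.38 ns = 33.6123 ns
d = vΔt = 0.9297c × 33.6123 ns = 2.78724×10^8 m/s × 3.36123×10^-8 s = 9.369 m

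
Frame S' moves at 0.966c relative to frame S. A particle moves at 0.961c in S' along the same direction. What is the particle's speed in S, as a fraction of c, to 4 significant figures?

Relativistic velocity addition: u = (u' + v)/(1 + u'v/c²)
= (0.961 + 0.966)/(1 + 0.961×0.966) = 1.927/1.92833 = 0.9993

u ≈ 0.9993c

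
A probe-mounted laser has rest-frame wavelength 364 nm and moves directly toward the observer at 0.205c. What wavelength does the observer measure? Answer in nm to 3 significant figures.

Relativistic Doppler: λ_obs = λ_src √((1−β)/(1+β))
= 364 × √(0.79500/1.2050) = 364 × 0.81225 = 296 nm

λ_obs ≈ 296 nm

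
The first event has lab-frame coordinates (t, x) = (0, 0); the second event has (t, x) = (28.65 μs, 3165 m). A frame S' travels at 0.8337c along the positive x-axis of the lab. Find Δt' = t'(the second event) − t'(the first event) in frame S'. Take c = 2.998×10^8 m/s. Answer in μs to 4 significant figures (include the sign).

γ = 1/√(1 − 0.8337²) = 1.81088
Δt' = γ(Δt − vΔx/c²) = 1.81088 × (28.65 μs − 0.8337×3165 m / (2.998×10^8 m/s))
= 1.81088 × (19.8486 μs) = 35.94 μs

Δt' ≈ 35.94 μs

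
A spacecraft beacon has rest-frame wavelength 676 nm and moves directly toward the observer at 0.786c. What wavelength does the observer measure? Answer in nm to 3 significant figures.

Relativistic Doppler: λ_obs = λ_src √((1−β)/(1+β))
= 676 × √(0.21400/1.7860) = 676 × 0.34615 = 234 nm

λ_obs ≈ 234 nm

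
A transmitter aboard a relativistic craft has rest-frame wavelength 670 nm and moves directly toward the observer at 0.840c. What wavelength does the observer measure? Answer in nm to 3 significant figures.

Relativistic Doppler: λ_obs = λ_src √((1−β)/(1+β))
= 670 × √(0.16000/1.8400) = 670 × 0.29488 = 198 nm

λ_obs ≈ 198 nm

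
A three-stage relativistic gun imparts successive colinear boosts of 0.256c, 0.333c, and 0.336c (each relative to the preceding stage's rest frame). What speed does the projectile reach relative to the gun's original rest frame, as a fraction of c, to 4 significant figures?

u ≈ 0.7432c

Compose boost 2: (0.333 + 0.256)/(1 + 0.333×0.256) = 0.5890/1.08525 = 0.542733
Compose boost 3: (0.336 + 0.542733)/(1 + 0.336×0.542733) = 0.878733/1.18236 = 0.7432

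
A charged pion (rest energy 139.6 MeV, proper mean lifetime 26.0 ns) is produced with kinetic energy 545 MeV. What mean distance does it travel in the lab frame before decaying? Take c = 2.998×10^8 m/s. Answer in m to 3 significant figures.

d ≈ 37.4 m

γ = 1 + K/(m₀c²) = 1 + 545/139.6 = 4.9040
β = √(1 − 1/γ²) = 0.97899
Dilated lifetime: γτ₀ = 4.9040 × 26.0 ns = 127.50 ns
d = βc·γτ₀ = 0.97899 × (2.998×10^8 m/s) × 1.2750×10^-7 s = 37.4 m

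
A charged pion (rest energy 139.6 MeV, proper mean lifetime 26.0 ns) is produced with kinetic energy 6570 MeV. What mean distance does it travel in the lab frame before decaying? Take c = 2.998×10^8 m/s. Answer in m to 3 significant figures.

d ≈ 375 m

γ = 1 + K/(m₀c²) = 1 + 6570/139.6 = 48.063
β = √(1 − 1/γ²) = 0.99978
Dilated lifetime: γτ₀ = 48.063 × 26.0 ns = 1249.6 ns
d = βc·γτ₀ = 0.99978 × (2.998×10^8 m/s) × 1.2496×10^-6 s = 375 m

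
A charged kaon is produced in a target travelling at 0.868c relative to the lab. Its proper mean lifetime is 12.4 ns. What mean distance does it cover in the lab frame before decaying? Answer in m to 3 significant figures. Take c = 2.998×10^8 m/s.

d ≈ 6.50 m

γ = 1/√(1 − 0.868²) = 2.0138
Dilated lifetime: Δt = γτ₀ = 2.0138 × 12.4 ns = 24.972 ns
d = vΔt = 0.868c × 24.972 ns = 2.6023×10^8 m/s × 2.4972×10^-8 s = 6.50 m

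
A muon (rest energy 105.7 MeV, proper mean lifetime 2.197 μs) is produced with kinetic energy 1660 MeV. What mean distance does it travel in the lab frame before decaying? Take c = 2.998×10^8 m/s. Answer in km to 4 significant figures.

d ≈ 10.98 km

γ = 1 + K/(m₀c²) = 1 + 1660/105.7 = 16.7048
β = √(1 − 1/γ²) = 0.998207
Dilated lifetime: γτ₀ = 16.7048 × 2.197 μs = 36.7005 μs
d = βc·γτ₀ = 0.998207 × (2.998×10^8 m/s) × 3.67005×10^-5 s = 10.98 km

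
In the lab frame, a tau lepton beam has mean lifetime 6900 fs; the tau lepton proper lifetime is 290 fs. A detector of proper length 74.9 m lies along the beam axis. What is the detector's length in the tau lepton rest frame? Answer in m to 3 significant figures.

L ≈ 3.15 m

Time dilation ⇒ γ = Δt/τ₀ = 6900/290 = 23.793
Length contraction: L = L₀/γ = 74.9/23.793 = 3.15 m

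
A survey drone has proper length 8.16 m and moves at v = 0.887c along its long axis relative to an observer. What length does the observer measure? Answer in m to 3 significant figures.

γ = 1/√(1 − 0.887²) = 2.1656
Length contraction: L = L₀/γ = 8.16/2.1656 = 3.77 m

L ≈ 3.77 m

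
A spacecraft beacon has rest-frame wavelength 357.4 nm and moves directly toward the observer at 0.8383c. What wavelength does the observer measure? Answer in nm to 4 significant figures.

Relativistic Doppler: λ_obs = λ_src √((1−β)/(1+β))
= 357.4 × √(0.161700/1.83830) = 357.4 × 0.296583 = 106.0 nm

λ_obs ≈ 106.0 nm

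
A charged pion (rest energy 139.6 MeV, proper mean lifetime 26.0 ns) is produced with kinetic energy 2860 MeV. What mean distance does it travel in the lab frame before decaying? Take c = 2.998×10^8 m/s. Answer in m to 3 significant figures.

γ = 1 + K/(m₀c²) = 1 + 2860/139.6 = 21.487
β = √(1 − 1/γ²) = 0.99892
Dilated lifetime: γτ₀ = 21.487 × 26.0 ns = 558.66 ns
d = βc·γτ₀ = 0.99892 × (2.998×10^8 m/s) × 5.5866×10^-7 s = 167 m

d ≈ 167 m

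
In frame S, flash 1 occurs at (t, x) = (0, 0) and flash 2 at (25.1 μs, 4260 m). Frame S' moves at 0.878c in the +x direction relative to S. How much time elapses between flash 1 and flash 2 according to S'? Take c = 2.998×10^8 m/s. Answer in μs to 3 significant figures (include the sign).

Δt' ≈ 26.4 μs

γ = 1/√(1 − 0.878²) = 2.0892
Δt' = γ(Δt − vΔx/c²) = 2.0892 × (25.1 μs − 0.878×4260 m / (2.998×10^8 m/s))
= 2.0892 × (12.624 μs) = 26.4 μs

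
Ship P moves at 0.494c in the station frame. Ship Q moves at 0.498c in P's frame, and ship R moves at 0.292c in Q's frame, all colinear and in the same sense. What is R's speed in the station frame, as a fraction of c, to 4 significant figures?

u ≈ 0.8829c

Compose boost 2: (0.498 + 0.494)/(1 + 0.498×0.494) = 0.9920/1.24601 = 0.796140
Compose boost 3: (0.292 + 0.796140)/(1 + 0.292×0.796140) = 1.08814/1.23247 = 0.8829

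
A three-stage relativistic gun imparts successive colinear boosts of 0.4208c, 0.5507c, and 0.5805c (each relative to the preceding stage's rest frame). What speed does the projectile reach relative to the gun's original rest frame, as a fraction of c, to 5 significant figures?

Compose boost 2: (0.5507 + 0.4208)/(1 + 0.5507×0.4208) = 0.97150/1.231735 = 0.7887251
Compose boost 3: (0.5805 + 0.7887251)/(1 + 0.5805×0.7887251) = 1.369225/1.457855 = 0.93921

u ≈ 0.93921c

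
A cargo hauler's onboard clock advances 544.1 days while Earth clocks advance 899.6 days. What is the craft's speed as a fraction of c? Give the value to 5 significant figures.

β ≈ 0.79636

γ = Δt/τ₀ = 899.6/544.1 = 1.653373
β = √(1 − 1/γ²) = √(1 − 1/1.653373²) = 0.79636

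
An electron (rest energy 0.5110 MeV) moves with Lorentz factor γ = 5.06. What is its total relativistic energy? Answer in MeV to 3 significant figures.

γ = 5.06 (given)
E = γm₀c² = 5.06 × 0.5110 MeV = 2.59 MeV

E ≈ 2.59 MeV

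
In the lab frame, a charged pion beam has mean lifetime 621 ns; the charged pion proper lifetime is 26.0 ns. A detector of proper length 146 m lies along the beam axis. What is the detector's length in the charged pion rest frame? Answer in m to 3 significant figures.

Time dilation ⇒ γ = Δt/τ₀ = 621/26.0 = 23.885
Length contraction: L = L₀/γ = 146/23.885 = 6.11 m

L ≈ 6.11 m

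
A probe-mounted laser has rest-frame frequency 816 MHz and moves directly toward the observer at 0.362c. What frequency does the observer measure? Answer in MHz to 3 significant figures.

Relativistic Doppler: f_obs = f_src √((1+β)/(1−β))
= 816 × √(1.3620/0.63800) = 816 × 1.4611 = 1190 MHz

f_obs ≈ 1190 MHz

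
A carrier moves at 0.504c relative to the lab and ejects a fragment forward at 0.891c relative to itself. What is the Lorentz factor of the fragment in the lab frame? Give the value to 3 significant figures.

γ ≈ 3.70

u_lab = (0.891 + 0.504)/(1 + 0.891×0.504) = 1.395/1.44906 = 0.962690
γ = 1/√(1 − 0.962690²) = 3.70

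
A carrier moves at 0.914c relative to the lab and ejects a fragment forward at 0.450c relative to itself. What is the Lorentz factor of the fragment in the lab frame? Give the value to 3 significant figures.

γ ≈ 3.90

u_lab = (0.450 + 0.914)/(1 + 0.450×0.914) = 1.364/1.41130 = 0.966485
γ = 1/√(1 − 0.966485²) = 3.90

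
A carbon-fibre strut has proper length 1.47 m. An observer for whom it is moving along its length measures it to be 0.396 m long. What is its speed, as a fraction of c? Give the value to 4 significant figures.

γ = L₀/L = 1.47/0.396 = 3.71212
β = √(1 − 1/γ²) = 0.9630

β ≈ 0.9630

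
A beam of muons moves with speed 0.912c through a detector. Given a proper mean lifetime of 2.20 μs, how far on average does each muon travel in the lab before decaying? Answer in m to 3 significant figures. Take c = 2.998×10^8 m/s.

γ = 1/√(1 − 0.912²) = 2.4379
Dilated lifetime: Δt = γτ₀ = 2.4379 × 2.20 μs = 5.3634 μs
d = vΔt = 0.912c × 5.3634 μs = 2.7342×10^8 m/s × 5.3634×10^-6 s = 1470 m

d ≈ 1470 m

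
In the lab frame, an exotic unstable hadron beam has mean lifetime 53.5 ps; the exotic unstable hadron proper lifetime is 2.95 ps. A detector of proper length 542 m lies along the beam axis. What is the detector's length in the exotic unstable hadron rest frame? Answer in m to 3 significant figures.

Time dilation ⇒ γ = Δt/τ₀ = 53.5/2.95 = 18.136
Length contraction: L = L₀/γ = 542/18.136 = 29.9 m

L ≈ 29.9 m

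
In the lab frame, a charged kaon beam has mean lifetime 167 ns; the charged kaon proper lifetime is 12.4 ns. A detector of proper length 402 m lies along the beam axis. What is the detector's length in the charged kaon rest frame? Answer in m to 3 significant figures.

L ≈ 29.8 m

Time dilation ⇒ γ = Δt/τ₀ = 167/12.4 = 13.468
Length contraction: L = L₀/γ = 402/13.468 = 29.8 m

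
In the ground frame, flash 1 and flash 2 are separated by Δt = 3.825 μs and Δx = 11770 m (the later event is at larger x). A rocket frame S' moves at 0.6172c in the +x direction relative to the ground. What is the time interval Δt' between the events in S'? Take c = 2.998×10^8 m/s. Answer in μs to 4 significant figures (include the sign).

Δt' ≈ -25.94 μs

γ = 1/√(1 − 0.6172²) = 1.27096
Δt' = γ(Δt − vΔx/c²) = 1.27096 × (3.825 μs − 0.6172×11770 m / (2.998×10^8 m/s))
= 1.27096 × (-20.4060 μs) = -25.94 μs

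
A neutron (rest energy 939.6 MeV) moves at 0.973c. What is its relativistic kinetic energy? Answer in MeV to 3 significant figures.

K ≈ 3130 MeV

γ = 1/√(1 − 0.973²) = 4.3327
K = (γ − 1)m₀c² = (4.3327 − 1) × 939.6 MeV = 3.3327 × 939.6 MeV = 3130 MeV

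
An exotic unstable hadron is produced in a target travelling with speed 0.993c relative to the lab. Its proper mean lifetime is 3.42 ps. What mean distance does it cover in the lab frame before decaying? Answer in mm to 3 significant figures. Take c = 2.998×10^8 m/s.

γ = 1/√(1 − 0.993²) = 8.4664
Dilated lifetime: Δt = γτ₀ = 8.4664 × 3.42 ps = 28.955 ps
d = vΔt = 0.993c × 28.955 ps = 2.9770×10^8 m/s × 2.8955×10^-11 s = 8.62 mm

d ≈ 8.62 mm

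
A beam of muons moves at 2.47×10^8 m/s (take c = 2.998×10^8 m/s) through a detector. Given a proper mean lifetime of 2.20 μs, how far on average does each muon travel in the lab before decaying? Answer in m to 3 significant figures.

d ≈ 959 m

β = v/c = 2.47×10^8 / 2.998×10^8 = 0.82388
γ = 1/√(1 − 0.82388²) = 1.7644
Dilated lifetime: Δt = γτ₀ = 1.7644 × 2.20 μs = 3.8817 μs
d = vΔt = 0.82388c × 3.8817 μs = 2.4700×10^8 m/s × 3.8817×10^-6 s = 959 m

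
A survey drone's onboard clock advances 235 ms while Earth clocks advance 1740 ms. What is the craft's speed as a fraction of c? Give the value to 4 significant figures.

γ = Δt/τ₀ = 1740/235 = 7.40426
β = √(1 − 1/γ²) = √(1 − 1/7.40426²) = 0.9908

β ≈ 0.9908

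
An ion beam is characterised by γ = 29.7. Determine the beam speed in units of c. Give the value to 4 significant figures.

β = √(1 − 1/γ²) = √(1 − 1/29.7²) = √(0.998866) = 0.9994

β ≈ 0.9994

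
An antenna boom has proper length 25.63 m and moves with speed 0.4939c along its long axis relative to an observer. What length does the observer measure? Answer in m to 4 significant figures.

γ = 1/√(1 − 0.4939²) = 1.15006
Length contraction: L = L₀/γ = 25.63/1.15006 = 22.29 m

L ≈ 22.29 m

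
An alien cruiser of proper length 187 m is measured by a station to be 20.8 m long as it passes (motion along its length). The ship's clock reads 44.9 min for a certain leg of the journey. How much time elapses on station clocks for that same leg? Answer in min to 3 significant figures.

Δt ≈ 404 min

Length contraction ⇒ γ = L₀/L = 187/20.8 = 8.9904
Time dilation: Δt = γτ₀ = 8.9904 × 44.9 min = 404 min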